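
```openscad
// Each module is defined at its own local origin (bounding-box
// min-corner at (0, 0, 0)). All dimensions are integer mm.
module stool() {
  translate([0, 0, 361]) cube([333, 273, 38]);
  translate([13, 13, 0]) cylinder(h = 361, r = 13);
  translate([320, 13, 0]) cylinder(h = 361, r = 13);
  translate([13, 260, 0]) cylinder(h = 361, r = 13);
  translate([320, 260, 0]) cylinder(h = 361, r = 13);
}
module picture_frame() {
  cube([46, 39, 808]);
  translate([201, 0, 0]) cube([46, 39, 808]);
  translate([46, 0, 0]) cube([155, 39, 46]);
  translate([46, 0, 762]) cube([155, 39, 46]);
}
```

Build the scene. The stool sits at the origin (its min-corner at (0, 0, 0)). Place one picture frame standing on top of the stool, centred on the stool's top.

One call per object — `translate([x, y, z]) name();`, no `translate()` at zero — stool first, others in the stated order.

stool();
translate([43, 117, 399]) picture_frame();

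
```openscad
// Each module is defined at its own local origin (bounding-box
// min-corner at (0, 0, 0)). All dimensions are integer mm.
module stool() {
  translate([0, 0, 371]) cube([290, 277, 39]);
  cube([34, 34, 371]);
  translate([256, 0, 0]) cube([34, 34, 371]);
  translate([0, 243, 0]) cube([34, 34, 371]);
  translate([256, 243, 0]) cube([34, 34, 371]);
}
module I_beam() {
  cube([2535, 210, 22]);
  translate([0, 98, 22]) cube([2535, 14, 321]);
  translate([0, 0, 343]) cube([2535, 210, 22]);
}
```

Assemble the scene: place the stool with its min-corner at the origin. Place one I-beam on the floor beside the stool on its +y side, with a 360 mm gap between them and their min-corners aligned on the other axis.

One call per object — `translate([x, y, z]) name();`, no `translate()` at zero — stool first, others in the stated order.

stool();
translate([0, 637, 0]) I_beam();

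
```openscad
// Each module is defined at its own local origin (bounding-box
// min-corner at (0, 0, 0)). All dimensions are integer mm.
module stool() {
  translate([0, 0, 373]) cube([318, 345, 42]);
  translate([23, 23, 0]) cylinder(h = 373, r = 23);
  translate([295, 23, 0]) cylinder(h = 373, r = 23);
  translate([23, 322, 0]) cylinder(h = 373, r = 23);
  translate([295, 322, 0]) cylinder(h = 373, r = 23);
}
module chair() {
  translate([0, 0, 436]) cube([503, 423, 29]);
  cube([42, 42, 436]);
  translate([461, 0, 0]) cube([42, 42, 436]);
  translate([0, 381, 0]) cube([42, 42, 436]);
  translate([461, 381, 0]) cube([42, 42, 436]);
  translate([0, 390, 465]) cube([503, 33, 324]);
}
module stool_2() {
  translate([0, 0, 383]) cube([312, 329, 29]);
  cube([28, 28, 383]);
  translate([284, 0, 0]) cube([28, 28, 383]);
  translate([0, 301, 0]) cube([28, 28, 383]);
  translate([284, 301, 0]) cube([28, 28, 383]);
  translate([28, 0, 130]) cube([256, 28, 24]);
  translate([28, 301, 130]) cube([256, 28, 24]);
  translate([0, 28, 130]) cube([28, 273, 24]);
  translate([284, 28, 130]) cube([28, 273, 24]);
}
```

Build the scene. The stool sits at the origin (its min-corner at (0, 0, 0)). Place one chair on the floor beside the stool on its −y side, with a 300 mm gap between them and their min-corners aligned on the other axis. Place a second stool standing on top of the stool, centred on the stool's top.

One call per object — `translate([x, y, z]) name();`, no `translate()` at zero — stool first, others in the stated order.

stool();
translate([0, -723, 0]) chair();
translate([3, 8, 415]) stool_2();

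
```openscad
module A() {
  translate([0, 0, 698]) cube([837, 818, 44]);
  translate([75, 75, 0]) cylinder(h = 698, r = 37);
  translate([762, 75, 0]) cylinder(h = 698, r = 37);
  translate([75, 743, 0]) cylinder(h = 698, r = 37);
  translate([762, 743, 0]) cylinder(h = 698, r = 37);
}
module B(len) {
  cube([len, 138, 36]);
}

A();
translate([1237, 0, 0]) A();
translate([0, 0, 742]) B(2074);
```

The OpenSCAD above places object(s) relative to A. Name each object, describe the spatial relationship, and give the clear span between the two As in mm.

A is a table. B is a beam. A beam spans the tops of two tables. The clear span between the two tables is 400 mm.

Second table starts at x = 1237; first ends at x = 837; clear span = 1237 − 837 = 400 mm.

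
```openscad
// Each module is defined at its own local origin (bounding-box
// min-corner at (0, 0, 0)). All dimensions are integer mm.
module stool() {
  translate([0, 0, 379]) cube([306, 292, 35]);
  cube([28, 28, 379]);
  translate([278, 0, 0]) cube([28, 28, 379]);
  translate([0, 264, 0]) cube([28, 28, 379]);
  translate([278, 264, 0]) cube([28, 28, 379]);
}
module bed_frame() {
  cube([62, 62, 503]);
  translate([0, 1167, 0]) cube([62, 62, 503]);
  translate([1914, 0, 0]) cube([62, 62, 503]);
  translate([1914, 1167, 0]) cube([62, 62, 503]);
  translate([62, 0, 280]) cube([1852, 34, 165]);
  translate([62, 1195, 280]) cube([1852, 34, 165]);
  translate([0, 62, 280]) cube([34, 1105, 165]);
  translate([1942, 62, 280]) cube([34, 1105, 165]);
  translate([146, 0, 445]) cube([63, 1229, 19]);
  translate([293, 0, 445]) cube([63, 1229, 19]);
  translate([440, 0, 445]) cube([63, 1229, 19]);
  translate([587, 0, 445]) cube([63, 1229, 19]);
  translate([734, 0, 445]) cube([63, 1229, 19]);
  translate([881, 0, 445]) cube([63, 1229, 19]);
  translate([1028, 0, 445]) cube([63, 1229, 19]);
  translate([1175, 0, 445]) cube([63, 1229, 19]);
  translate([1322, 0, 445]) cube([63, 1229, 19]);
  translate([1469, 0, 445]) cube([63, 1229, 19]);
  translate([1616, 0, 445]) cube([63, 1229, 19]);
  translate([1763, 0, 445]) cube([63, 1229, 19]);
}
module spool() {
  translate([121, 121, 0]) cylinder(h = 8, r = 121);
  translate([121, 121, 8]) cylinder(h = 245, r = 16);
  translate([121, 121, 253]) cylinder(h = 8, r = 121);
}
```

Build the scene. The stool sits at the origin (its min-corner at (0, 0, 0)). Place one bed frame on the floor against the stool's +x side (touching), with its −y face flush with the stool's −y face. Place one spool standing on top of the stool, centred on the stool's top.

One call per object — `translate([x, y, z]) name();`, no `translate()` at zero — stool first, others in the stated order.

stool();
translate([306, 0, 0]) bed_frame();
translate([32, 25, 414]) spool();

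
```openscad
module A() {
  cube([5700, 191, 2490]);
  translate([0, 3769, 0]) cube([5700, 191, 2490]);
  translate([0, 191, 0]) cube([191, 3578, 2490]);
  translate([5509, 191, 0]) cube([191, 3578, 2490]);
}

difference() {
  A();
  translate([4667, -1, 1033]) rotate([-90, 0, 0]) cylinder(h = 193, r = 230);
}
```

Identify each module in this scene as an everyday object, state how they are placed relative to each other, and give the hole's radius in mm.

A is a house frame. The house frame has a circular hole through its front wall. The hole's radius is 230 mm.

The subtracted cylinder has r = 230 mm.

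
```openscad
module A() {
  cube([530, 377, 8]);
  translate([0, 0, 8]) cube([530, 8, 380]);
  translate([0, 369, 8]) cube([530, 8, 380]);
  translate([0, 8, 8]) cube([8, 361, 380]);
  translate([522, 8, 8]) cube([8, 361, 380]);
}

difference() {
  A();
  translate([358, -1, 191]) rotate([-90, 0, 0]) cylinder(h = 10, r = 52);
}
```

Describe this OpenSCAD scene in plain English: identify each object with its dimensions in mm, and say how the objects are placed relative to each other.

A is an open storage box with external size 530×377×388 mm and wall thickness 8 mm (the base is also 8 mm thick). The base covers the whole footprint; the four walls stand on the base, with the y-facing walls full-width and the x-facing walls fitting between their inner faces.

The open box has a circular hole of radius 52 mm through its front wall, centred at (x = 358, z = 191).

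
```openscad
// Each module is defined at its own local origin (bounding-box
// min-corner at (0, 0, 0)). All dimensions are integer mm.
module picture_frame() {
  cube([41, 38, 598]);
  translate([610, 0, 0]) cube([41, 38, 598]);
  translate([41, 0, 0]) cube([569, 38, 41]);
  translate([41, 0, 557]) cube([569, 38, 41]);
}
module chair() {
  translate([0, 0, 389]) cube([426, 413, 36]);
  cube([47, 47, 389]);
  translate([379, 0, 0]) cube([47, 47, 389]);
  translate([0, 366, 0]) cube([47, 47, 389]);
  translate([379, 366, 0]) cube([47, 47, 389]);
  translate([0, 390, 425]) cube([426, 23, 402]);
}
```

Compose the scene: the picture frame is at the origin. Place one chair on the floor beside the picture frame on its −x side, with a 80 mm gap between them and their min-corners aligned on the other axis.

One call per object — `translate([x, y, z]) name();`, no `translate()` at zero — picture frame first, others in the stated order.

picture_frame();
translate([-506, 0, 0]) chair();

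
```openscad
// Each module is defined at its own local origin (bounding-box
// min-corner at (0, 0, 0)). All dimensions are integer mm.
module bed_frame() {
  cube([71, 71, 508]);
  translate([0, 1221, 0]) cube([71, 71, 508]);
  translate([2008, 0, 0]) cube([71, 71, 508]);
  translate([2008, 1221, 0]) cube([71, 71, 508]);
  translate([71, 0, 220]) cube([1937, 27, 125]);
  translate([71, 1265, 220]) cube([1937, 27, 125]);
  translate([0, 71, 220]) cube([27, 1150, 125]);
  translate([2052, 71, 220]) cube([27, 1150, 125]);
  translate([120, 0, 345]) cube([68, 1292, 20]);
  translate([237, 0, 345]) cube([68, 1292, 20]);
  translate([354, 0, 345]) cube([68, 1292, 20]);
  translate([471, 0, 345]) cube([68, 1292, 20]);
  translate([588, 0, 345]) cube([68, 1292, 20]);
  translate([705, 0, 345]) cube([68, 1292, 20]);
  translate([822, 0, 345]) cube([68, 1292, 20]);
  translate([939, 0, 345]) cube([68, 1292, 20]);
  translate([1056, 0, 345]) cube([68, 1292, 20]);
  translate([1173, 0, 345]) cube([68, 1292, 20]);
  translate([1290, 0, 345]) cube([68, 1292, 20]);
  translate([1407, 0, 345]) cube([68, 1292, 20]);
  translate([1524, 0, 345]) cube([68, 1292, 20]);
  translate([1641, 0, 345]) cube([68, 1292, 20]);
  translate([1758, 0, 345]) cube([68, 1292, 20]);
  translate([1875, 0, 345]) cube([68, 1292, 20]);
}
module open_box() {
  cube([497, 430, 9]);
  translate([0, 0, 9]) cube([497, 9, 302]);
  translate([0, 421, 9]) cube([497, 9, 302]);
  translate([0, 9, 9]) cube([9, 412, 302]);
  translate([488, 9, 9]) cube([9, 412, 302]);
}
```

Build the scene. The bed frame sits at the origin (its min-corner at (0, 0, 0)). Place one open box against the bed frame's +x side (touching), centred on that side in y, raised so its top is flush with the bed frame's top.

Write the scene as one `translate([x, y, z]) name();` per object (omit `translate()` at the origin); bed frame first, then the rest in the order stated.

bed_frame();
translate([2079, 431, 197]) open_box();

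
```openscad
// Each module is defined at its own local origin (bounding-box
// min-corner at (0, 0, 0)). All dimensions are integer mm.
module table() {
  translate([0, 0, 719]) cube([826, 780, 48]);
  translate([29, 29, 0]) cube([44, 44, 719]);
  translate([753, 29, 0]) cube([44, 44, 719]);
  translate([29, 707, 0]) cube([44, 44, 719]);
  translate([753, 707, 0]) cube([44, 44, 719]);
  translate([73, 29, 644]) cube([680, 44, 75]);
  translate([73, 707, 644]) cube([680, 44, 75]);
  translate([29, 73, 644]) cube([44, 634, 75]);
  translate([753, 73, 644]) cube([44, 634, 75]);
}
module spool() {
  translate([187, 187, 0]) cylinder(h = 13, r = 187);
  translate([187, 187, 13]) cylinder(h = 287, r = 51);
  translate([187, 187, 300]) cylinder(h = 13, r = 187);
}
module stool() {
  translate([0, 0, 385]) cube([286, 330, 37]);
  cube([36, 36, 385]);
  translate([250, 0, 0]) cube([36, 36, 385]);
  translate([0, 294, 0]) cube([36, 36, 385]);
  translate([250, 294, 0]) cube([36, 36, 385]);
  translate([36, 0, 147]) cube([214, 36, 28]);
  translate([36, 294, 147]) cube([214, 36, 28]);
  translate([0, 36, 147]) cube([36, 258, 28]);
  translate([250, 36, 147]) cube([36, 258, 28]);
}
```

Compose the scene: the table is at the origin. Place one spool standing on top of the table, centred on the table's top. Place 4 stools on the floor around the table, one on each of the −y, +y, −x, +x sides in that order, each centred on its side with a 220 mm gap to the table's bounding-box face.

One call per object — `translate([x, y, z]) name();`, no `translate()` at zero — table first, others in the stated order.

table();
translate([226, 203, 767]) spool();
translate([270, -550, 0]) stool();
translate([270, 1000, 0]) stool();
translate([-506, 225, 0]) stool();
translate([1046, 225, 0]) stool();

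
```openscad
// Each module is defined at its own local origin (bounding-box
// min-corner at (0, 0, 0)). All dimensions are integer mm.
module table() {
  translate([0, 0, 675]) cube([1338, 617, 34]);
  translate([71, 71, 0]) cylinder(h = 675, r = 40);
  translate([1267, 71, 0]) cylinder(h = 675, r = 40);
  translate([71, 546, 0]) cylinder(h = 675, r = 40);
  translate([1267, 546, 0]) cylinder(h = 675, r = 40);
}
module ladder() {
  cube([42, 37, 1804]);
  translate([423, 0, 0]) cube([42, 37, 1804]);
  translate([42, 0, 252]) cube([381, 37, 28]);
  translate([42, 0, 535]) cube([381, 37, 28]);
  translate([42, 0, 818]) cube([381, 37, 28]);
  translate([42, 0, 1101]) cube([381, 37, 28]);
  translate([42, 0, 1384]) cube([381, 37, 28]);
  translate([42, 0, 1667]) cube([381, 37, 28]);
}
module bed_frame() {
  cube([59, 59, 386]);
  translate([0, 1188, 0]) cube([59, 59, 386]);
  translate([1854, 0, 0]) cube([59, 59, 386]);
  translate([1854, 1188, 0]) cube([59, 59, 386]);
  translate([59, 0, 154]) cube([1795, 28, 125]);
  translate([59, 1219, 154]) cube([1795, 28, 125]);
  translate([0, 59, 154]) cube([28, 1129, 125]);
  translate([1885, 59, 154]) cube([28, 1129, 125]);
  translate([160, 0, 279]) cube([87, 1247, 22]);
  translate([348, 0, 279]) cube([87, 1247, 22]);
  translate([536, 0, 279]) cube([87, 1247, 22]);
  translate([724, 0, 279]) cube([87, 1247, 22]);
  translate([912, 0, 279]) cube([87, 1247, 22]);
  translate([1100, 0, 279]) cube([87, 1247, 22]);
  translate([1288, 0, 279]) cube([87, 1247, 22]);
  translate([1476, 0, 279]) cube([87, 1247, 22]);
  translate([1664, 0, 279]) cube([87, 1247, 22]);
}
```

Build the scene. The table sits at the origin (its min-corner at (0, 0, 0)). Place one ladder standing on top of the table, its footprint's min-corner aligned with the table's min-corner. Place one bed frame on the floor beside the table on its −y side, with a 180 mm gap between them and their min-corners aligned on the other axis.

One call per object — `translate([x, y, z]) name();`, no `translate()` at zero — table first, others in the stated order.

table();
translate([0, 0, 709]) ladder();
translate([0, -1427, 0]) bed_frame();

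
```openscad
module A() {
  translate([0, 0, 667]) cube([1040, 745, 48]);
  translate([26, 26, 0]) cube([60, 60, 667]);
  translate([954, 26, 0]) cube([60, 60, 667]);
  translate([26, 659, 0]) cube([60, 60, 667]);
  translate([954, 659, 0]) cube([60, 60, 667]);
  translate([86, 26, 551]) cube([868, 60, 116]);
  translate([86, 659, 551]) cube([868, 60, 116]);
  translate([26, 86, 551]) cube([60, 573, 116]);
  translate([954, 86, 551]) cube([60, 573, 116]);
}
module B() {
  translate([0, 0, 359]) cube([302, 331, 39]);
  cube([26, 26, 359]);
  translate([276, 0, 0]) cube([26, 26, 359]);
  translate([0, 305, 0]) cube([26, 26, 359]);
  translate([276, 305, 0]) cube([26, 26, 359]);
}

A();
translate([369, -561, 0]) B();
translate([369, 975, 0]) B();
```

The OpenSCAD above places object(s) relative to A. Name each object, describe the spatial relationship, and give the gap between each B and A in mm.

A is a table. B is a stool. Two stools sit around the table at the −y, +y sides. The gap between each stool and the table is 230 mm.

Each stool's nearest face is 230 mm from the table's bounding box.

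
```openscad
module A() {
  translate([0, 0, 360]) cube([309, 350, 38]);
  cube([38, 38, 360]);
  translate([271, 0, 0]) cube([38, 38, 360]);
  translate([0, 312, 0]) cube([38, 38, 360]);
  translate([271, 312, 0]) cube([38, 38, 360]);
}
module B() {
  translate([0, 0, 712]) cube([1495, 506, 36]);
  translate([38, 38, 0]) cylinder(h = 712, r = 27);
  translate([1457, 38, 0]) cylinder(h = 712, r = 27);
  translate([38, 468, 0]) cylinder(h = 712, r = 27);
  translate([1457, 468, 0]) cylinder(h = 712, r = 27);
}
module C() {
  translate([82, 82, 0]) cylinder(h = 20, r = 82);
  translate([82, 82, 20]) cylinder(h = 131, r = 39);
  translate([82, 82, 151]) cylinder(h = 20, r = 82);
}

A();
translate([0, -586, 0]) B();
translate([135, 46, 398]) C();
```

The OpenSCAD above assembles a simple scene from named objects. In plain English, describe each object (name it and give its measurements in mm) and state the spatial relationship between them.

A is a simple wooden stool: a rectangular seat 309 mm (x) by 350 mm (y), 38 mm thick, top face at z = 398 mm, on four square legs, each 38×38 mm in cross-section. The legs rest on z = 0, each flush with a corner of the seat.

B is a rectangular dining table. The top is 1495×506×36 mm with its upper surface at z = 748 mm. It stands on four round legs of 54 mm diameter, each leg's bounding box inset 11 mm from the nearest pair of top edges, running from the floor to the underside of the top.

C is a spool: two coaxial disc flanges of radius 82 mm and thickness 20 mm, joined by a core cylinder of radius 39 mm and height 131 mm. The lower flange rests on z = 0 and the three cylinders share a vertical axis.

The table is on the floor beside the stool on its −y side. The spool is on top of the stool.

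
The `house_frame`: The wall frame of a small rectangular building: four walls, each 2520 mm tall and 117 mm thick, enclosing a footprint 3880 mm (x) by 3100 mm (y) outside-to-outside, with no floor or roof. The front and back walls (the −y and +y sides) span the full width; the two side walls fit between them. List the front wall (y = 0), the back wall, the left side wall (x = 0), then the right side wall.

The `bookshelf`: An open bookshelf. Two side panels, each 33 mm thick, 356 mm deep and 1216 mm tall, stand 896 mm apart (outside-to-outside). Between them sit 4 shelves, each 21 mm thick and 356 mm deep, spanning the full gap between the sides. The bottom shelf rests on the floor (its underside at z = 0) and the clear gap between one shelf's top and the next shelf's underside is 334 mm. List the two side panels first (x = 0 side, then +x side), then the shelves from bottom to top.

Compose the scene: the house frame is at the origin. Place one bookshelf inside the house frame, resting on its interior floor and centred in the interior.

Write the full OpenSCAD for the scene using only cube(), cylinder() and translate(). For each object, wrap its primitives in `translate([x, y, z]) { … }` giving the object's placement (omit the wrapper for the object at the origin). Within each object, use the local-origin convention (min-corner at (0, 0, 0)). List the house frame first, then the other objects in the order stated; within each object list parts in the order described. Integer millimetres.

cube([3880, 117, 2520]);
translate([0, 2983, 0]) cube([3880, 117, 2520]);
translate([0, 117, 0]) cube([117, 2866, 2520]);
translate([3763, 117, 0]) cube([117, 2866, 2520]);
translate([1492, 1372, 0]) {
  cube([33, 356, 1216]);
  translate([863, 0, 0]) cube([33, 356, 1216]);
  translate([33, 0, 0]) cube([830, 356, 21]);
  translate([33, 0, 355]) cube([830, 356, 21]);
  translate([33, 0, 710]) cube([830, 356, 21]);
  translate([33, 0, 1065]) cube([830, 356, 21]);
}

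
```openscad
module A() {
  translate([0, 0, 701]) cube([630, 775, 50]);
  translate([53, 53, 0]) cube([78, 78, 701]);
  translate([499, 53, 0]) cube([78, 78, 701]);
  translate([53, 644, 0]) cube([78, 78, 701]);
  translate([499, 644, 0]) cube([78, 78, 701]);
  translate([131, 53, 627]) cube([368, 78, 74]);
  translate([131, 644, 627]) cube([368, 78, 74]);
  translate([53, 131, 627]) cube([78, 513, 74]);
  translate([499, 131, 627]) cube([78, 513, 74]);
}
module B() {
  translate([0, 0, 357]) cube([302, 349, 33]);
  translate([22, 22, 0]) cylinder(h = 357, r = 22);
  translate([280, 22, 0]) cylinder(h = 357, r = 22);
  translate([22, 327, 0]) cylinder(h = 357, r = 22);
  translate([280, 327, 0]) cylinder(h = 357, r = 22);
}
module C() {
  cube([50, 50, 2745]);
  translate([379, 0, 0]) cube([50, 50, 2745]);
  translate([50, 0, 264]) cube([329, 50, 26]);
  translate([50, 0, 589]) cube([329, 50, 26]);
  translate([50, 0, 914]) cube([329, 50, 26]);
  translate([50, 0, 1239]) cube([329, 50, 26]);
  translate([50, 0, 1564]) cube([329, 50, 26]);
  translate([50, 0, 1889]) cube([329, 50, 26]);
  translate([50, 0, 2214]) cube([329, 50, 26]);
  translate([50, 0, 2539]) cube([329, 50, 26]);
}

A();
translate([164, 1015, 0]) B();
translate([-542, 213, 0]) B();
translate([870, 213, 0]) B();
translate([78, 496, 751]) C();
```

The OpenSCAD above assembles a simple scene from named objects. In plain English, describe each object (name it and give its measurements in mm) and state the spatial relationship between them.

A is a rectangular dining table. The top is 630×775×50 mm with its upper surface at z = 751 mm. It stands on four 78×78 mm square legs, each inset 53 mm from the nearest pair of top edges, running from the floor to the underside of the top. Four apron rails, 78 mm thick and 74 mm tall, run between adjacent legs with their top edges flush with the underside of the top and their outer faces flush with the legs' outer faces.

B is a four-legged stool. The seat is a 302×349×33 mm slab whose top surface is at z = 390 mm; four round legs, each 44 mm in diameter, run from the floor (z = 0) to the underside of the seat, each leg's axis is inset half a diameter from the nearest pair of seat edges (so the leg's bounding box is flush with the corner).

C is a wooden ladder with two side rails of 50×50 mm section and 2745 mm height, set 429 mm apart overall. Between them run 8 rectangular rungs (50 mm deep, 26 mm thick), front faces flush with the rails' −y face. The bottom of the first rung is 264 mm above the floor and each subsequent rung is 325 mm higher than the one below.

Three stools sit around the table at the +y, −x, +x sides. The ladder is on top of the table.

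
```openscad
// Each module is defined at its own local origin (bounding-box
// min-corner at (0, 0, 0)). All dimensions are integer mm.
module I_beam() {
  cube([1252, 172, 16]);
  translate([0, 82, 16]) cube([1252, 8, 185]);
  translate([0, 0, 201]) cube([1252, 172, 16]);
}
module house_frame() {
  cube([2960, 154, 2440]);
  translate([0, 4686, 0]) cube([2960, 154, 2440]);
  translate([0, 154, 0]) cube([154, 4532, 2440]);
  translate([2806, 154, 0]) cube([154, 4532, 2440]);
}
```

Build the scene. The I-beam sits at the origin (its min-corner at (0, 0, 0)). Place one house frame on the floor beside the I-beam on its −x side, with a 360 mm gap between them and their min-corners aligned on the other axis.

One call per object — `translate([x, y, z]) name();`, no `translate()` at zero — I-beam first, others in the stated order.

I_beam();
translate([-3320, 0, 0]) house_frame();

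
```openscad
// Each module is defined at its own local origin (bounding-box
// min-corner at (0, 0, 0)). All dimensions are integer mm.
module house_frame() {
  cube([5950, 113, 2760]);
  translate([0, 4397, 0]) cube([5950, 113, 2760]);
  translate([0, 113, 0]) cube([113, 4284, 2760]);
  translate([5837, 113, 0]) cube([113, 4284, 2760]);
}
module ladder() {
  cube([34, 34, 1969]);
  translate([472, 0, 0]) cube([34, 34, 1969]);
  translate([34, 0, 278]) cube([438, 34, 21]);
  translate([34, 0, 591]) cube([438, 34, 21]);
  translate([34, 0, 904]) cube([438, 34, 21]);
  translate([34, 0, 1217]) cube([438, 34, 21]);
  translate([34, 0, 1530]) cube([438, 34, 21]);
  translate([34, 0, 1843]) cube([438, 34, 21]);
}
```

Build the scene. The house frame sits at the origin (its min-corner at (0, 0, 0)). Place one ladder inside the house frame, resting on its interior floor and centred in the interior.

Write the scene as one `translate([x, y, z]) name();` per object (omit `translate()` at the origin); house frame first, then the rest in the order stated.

house_frame();
translate([2722, 2238, 0]) ladder();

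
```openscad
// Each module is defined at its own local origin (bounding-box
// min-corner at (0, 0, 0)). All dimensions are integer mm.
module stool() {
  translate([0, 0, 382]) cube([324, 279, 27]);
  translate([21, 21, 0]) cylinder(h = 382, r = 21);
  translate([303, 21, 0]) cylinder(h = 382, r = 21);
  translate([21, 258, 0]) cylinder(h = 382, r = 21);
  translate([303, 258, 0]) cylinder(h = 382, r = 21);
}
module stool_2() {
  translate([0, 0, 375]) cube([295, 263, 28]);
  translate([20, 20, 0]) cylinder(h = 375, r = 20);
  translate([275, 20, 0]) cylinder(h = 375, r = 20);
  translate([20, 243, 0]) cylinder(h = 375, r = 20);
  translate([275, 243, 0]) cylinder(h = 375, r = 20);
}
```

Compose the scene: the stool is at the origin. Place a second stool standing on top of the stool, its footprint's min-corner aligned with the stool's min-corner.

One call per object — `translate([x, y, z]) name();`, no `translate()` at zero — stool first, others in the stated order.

stool();
translate([0, 0, 409]) stool_2();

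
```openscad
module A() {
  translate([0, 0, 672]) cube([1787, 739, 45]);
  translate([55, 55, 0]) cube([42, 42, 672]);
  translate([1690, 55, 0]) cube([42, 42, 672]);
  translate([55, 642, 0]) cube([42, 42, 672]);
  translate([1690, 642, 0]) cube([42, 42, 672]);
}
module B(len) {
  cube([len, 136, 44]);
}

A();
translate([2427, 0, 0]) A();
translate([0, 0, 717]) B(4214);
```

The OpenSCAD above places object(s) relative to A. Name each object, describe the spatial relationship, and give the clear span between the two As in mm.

A is a table. B is a beam. A beam spans the tops of two tables. The clear span between the two tables is 640 mm.

Second table starts at x = 2427; first ends at x = 1787; clear span = 2427 − 1787 = 640 mm.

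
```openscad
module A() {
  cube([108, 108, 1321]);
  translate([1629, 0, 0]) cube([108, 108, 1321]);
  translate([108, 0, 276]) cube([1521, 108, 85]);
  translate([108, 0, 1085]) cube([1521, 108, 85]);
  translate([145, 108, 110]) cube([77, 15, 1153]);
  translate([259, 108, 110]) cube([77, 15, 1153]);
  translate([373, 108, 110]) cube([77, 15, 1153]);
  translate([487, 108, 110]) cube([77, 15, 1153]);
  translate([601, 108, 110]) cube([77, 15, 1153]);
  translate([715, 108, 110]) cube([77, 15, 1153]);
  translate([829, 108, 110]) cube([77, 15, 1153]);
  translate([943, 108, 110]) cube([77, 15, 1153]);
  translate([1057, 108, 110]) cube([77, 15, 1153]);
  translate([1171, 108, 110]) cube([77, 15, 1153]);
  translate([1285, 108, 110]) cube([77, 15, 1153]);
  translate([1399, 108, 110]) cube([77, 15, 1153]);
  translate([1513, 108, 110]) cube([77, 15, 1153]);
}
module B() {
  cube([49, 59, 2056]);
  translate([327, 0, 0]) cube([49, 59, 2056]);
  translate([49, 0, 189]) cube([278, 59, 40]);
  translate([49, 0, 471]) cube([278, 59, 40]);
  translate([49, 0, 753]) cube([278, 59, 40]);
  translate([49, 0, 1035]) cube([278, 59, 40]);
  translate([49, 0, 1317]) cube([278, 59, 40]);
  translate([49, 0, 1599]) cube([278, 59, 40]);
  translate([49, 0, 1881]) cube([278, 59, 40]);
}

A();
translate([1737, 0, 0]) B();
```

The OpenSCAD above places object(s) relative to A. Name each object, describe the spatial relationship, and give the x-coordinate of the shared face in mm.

The fence section's +x face and the ladder's −x face are both at x = 1737 mm.

A is a fence section. B is a ladder. The ladder is against the fence section's +x side, with their −y faces flush. The x-coordinate of the shared face is 1737 mm.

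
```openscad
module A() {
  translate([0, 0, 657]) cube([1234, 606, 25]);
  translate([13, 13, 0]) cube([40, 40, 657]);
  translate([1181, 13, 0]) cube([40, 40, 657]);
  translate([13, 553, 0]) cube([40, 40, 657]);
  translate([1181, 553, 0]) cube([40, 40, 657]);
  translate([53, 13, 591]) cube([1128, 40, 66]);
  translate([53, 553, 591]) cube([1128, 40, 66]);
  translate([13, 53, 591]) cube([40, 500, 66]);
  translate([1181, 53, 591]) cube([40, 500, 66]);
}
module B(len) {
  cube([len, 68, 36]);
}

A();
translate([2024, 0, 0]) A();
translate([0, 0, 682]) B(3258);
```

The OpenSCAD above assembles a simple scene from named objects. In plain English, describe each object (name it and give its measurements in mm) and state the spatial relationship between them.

A is a table with a 1234×606 mm rectangular top, 25 mm thick, top surface at z = 682 mm, supported by four 40×40 mm square legs, each inset 13 mm from the nearest pair of top edges, running from the floor. Four apron rails, 40 mm thick and 66 mm tall, run between adjacent legs with their top edges flush with the underside of the top and their outer faces flush with the legs' outer faces.

B is a rectangular beam 3258 mm long (x), 68 mm deep (y), 36 mm thick (z).

The beam spans the tops of two tables placed 790 mm apart, resting at z = 682 mm.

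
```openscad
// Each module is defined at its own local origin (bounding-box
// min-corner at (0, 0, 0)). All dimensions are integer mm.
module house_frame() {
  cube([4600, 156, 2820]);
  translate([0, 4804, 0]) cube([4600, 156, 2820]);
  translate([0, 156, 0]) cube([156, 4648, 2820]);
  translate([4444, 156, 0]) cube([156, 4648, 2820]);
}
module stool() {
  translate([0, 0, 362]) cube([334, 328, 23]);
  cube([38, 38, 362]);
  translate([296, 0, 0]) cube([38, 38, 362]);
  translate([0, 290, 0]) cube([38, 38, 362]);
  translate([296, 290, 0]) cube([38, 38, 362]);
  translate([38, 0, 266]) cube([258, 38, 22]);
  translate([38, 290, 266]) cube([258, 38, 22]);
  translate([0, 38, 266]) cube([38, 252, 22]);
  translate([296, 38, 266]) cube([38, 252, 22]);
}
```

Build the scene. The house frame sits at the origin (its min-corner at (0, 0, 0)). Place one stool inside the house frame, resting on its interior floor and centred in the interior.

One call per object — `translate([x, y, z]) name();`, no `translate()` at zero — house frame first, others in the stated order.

house_frame();
translate([2133, 2316, 0]) stool();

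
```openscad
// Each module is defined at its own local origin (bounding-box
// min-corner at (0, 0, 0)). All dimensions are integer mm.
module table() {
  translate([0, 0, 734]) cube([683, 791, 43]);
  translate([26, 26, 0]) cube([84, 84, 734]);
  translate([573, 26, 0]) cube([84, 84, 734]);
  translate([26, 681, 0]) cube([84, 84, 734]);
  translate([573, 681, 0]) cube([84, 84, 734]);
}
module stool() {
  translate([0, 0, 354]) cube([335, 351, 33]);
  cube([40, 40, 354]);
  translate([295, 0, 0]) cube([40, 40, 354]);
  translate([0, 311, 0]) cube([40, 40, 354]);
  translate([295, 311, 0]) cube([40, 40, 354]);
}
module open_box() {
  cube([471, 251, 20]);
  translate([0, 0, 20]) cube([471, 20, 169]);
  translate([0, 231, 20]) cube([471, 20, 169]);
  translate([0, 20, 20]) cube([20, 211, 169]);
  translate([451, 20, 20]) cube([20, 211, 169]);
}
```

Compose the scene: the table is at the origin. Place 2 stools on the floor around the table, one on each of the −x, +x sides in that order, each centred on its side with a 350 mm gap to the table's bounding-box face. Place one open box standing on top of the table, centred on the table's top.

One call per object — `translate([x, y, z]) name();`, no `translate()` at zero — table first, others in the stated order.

table();
translate([-685, 220, 0]) stool();
translate([1033, 220, 0]) stool();
translate([106, 270, 777]) open_box();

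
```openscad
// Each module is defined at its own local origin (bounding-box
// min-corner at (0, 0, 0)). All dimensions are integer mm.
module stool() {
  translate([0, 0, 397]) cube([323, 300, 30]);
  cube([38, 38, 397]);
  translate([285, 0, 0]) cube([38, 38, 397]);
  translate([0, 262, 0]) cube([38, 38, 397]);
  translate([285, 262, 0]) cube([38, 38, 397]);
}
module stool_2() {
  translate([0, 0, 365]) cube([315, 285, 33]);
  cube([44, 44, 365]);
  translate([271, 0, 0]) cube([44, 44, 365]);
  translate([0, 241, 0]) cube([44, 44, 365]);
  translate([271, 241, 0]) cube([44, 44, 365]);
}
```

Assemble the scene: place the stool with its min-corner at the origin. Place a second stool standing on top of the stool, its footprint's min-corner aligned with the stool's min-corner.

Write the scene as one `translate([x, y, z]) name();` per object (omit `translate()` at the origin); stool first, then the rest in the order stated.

stool();
translate([0, 0, 427]) stool_2();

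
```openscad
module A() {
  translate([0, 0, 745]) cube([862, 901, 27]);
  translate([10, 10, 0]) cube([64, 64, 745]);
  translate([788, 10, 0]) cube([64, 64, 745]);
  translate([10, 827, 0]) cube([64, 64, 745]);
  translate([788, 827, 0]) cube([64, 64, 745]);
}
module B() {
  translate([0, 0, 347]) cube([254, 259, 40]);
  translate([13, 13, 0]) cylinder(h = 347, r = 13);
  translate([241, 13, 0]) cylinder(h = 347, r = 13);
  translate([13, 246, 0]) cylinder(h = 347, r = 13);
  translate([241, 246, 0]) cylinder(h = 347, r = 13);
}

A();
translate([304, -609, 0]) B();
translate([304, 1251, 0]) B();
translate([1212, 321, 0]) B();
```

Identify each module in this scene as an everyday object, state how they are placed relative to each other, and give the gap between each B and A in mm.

A is a table. B is a stool. Three stools sit around the table at the −y, +y, +x sides. The gap between each stool and the table is 350 mm.

Each stool's nearest face is 350 mm from the table's bounding box.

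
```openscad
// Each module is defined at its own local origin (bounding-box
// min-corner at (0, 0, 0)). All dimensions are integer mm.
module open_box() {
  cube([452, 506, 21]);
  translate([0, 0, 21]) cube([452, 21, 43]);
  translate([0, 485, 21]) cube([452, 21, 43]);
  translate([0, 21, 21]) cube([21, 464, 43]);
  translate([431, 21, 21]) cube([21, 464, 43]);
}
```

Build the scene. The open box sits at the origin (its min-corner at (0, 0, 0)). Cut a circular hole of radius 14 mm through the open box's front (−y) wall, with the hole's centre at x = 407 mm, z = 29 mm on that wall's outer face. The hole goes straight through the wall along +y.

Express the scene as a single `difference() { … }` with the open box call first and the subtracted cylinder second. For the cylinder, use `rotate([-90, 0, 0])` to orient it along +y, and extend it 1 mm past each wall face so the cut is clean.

difference() {
  open_box();
  translate([407, -1, 29]) rotate([-90, 0, 0]) cylinder(h = 23, r = 14);
}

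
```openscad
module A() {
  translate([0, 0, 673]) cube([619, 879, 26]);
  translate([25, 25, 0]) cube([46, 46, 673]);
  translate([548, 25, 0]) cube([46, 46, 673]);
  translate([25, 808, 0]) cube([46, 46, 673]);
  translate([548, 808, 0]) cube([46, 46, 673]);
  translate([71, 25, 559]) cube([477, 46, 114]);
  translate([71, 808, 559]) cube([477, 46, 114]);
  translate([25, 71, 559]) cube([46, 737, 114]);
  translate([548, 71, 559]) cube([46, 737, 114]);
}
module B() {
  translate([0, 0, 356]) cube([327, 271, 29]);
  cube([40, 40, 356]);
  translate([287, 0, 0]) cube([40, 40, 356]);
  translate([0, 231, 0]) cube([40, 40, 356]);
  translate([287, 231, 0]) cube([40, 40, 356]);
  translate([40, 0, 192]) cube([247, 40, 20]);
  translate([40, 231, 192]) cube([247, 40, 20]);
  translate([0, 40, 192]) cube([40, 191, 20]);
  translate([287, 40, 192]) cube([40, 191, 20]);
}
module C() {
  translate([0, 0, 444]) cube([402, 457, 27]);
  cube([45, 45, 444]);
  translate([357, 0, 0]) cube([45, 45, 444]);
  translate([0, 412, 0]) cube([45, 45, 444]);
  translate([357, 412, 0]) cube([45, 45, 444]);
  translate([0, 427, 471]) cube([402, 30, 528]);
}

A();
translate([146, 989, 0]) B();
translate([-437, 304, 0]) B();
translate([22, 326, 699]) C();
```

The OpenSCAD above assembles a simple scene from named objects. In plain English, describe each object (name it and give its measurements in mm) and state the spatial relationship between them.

A is a rectangular dining table. The top is 619×879×26 mm with its upper surface at z = 699 mm. It stands on four 46×46 mm square legs, each inset 25 mm from the nearest pair of top edges, running from the floor to the underside of the top. Four apron rails, 46 mm thick and 114 mm tall, run between adjacent legs with their top edges flush with the underside of the top and their outer faces flush with the legs' outer faces.

B is a four-legged stool. The seat is 327×271 mm, 29 mm thick, top at z = 385 mm. It stands on four square legs, each 40×40 mm in cross-section, from z = 0 to the seat underside, each flush with a corner of the seat. Four stretchers, 40 mm wide and 20 mm tall, connect adjacent legs with their undersides at z = 192 mm, each running between the inner faces of the legs it joins and aligned with the legs' outer faces on the other axis.

C is a chair: 402×457 mm seat, 27 mm thick, top at z = 471 mm, on four 45 mm square corner legs flush with the seat edges. A 30 mm thick backrest slab spans the full seat width, extending 528 mm above the seat top, its back face flush with the seat's +y edge.

Two stools sit around the table at the +y, −x sides. The chair is on top of the table.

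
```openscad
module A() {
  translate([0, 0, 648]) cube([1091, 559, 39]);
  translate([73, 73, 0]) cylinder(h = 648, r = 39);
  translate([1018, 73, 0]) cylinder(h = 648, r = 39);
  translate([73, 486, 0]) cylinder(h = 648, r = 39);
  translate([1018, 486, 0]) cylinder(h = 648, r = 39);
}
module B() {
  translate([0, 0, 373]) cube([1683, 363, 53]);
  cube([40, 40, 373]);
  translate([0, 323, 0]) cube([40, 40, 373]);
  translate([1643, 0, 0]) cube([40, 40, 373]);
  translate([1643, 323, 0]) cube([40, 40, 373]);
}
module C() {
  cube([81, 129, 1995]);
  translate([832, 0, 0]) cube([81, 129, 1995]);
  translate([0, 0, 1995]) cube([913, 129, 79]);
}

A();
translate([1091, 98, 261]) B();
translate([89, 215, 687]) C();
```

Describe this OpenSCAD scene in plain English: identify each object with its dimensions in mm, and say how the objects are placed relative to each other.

A is a table with a 1091×559 mm rectangular top, 39 mm thick, top surface at z = 687 mm, supported by four round legs of 78 mm diameter, each leg's bounding box inset 34 mm from the nearest pair of top edges, running from the floor.

B is a long wooden bench with a 1683 mm (x) × 363 mm (y) seat, 53 mm thick, its top surface 426 mm above the floor. Four 40 mm square legs at the seat corners, flush with the edges, run from z = 0 to the seat underside.

C is a door frame. The clear opening is 751 mm wide and 1995 mm high. Two 81 mm wide jambs, 129 mm deep, stand either side of the opening from the floor to the top of the opening. A 79 mm thick head sits across the top of both jambs, spanning the full outside width of the frame.

The bench is beside the table with their tops flush at z = 687. The door frame is on top of the table, centred.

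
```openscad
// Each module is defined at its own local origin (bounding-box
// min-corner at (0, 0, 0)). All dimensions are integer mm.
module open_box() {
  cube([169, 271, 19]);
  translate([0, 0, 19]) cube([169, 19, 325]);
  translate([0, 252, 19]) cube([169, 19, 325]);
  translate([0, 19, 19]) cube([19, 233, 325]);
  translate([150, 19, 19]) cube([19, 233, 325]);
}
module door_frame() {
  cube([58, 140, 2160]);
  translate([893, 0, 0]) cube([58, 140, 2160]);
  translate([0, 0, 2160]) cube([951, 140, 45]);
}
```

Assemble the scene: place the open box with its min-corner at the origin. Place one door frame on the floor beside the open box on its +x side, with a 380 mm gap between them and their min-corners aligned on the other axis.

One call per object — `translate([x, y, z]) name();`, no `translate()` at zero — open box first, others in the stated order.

open_box();
translate([549, 0, 0]) door_frame();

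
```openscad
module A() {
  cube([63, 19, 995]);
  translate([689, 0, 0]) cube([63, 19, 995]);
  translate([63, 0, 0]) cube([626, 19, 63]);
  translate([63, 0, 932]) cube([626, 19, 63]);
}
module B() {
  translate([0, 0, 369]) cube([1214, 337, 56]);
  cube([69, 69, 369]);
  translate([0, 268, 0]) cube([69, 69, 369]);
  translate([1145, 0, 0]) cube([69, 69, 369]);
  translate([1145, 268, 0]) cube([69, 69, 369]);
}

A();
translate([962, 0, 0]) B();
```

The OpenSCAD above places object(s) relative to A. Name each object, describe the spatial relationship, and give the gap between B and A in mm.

The bench's nearest face is 210 mm from the picture frame's +x face.

A is a picture frame. B is a bench. The bench is on the floor beside the picture frame on its +x side. The gap between the bench and the picture frame is 210 mm.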